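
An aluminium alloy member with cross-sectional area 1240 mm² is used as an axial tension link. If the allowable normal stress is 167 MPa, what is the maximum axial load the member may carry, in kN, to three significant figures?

207 kN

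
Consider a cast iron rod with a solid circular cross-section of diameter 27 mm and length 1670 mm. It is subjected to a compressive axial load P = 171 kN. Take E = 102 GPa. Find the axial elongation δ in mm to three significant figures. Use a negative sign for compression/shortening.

-4.89 mm

A = 572.6 mm².
δ_mech = NL/(AE) = -171000·1670/(572.6·102000) = -4.89 mm.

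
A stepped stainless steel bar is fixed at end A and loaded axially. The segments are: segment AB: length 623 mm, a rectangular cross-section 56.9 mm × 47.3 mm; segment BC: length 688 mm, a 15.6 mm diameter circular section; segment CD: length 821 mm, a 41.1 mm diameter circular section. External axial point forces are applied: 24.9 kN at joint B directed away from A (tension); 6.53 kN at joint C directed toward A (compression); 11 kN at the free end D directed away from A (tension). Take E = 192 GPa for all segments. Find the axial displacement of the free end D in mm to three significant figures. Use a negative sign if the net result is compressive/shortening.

0.155 mm

Internal axial forces (sectioning from the free end, tension +): N_CD = 11 kN, N_BC = 4.47 kN, N_AB = 29.37 kN.
A_AB = 2691 mm².
A_BC = 191.1 mm².
A_CD = 1327 mm².
δ_AB = 29370·623/(2691·192000) = 0.03541 mm
δ_BC = 4470·688/(191.1·192000) = 0.0838 mm
δ_CD = 11000·821/(1327·192000) = 0.03545 mm
δ = Σδ_i = 0.1547 mm.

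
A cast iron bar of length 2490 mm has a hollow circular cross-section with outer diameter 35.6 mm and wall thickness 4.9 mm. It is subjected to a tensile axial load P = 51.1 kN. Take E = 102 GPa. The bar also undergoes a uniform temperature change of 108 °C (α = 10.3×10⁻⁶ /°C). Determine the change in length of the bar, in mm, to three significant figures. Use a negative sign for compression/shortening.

5.41 mm

A = 472.6 mm².
δ_mech = NL/(AE) = 51100·2490/(472.6·102000) = 2.64 mm.
δ_thermal = αLΔT = 10.3e-6·2490·108 = 2.77 mm.
δ = δ_mech + δ_thermal = 5.409 mm.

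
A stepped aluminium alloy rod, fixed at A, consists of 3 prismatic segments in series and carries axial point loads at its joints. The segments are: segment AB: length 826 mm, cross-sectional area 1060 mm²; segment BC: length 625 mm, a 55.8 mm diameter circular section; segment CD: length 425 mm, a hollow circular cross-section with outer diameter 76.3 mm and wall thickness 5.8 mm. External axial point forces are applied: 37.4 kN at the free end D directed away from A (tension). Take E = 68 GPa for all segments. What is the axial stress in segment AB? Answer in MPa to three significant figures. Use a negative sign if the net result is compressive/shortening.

35.3 MPa

Internal axial forces (sectioning from the free end, tension +): N_CD = 37.4 kN, N_BC = 37.4 kN, N_AB = 37.4 kN.
σ_AB = N_AB/A_AB = 37400/1060 = 35.28 MPa.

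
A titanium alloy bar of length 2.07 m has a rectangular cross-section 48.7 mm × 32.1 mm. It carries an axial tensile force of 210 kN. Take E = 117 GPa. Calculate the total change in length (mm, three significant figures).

2.38 mm

A = 1563 mm².
δ_mech = NL/(AE) = 210000·2070/(1563·117000) = 2.377 mm.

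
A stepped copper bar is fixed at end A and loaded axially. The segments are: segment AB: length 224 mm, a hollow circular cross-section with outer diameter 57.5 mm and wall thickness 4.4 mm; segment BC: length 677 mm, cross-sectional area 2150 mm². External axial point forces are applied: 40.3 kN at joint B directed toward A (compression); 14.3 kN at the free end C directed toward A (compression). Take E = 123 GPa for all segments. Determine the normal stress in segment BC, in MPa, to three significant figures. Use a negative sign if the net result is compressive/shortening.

Internal axial forces (sectioning from the free end, tension +): N_BC = -14.3 kN, N_AB = -54.6 kN.
σ_BC = N_BC/A_BC = -14300/2150 = -6.651 MPa.

-6.65 MPa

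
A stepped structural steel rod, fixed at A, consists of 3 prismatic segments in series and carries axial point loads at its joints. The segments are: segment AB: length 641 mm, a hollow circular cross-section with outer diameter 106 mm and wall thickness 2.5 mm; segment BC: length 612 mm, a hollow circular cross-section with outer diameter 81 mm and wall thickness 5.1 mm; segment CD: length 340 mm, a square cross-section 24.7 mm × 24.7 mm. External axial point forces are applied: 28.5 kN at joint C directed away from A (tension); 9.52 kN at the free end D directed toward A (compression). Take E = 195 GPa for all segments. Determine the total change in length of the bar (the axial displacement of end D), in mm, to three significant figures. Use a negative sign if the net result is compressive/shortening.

0.0985 mm

Internal axial forces (sectioning from the free end, tension +): N_CD = -9.52 kN, N_BC = 18.98 kN, N_AB = 18.98 kN.
A_AB = 812.9 mm².
A_BC = 1216 mm².
A_CD = 610.1 mm².
δ_AB = 18980·641/(812.9·195000) = 0.07675 mm
δ_BC = 18980·612/(1216·195000) = 0.04898 mm
δ_CD = -9520·340/(610.1·195000) = -0.02721 mm
δ = Σδ_i = 0.09853 mm.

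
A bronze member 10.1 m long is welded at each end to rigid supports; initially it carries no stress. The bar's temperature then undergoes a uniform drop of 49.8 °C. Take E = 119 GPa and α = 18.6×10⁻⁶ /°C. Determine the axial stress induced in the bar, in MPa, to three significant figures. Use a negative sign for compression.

110 MPa

Free thermal expansion αLΔT = 18.6e-6 · 10100 · -49.8 = -9.355 mm.
The walls impose strain ε = −(-9.355)/10100 = 9.2628e-04; σ = Eε = 119000 · 9.2628e-04 = 110.2 MPa.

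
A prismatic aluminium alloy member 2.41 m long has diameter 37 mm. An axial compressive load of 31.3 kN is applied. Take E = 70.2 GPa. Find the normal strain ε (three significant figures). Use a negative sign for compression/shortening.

A = 1075 mm².
σ = N/A = -29.11 MPa; ε = σ/E = -29.11/70200 = -4.147e-04.

-4.15e-04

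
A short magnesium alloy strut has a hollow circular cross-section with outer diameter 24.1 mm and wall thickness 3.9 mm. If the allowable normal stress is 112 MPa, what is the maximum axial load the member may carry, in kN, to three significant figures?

27.7 kN

A = 247.5 mm².
P_max = σ_allow · A = 112 · 247.5 = 27720 N = 27.72 kN.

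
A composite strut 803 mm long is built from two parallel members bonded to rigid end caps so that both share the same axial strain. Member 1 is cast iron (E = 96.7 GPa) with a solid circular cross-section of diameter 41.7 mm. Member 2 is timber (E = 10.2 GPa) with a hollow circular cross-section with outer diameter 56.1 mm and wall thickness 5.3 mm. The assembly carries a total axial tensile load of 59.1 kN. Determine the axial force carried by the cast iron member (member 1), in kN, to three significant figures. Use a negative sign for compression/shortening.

55.5 kN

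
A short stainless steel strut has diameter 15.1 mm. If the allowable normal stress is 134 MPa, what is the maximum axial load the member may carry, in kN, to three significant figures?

24.0 kN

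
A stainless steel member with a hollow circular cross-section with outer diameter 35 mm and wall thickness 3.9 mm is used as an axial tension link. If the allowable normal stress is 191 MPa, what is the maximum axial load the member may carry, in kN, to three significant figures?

72.8 kN

A = 381 mm².
P_max = σ_allow · A = 191 · 381 = 72780 N = 72.78 kN.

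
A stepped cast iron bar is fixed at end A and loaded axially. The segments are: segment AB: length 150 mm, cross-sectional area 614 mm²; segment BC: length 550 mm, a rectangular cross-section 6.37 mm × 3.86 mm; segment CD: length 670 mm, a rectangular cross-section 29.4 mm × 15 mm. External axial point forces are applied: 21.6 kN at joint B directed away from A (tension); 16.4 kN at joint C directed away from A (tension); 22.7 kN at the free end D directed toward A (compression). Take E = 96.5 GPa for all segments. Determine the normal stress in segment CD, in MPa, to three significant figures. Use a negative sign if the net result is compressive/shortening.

Internal axial forces (sectioning from the free end, tension +): N_CD = -22.7 kN, N_BC = -6.3 kN, N_AB = 15.3 kN.
A_CD = 441 mm².
σ_CD = N_CD/A_CD = -22700/441 = -51.47 MPa.

-51.5 MPa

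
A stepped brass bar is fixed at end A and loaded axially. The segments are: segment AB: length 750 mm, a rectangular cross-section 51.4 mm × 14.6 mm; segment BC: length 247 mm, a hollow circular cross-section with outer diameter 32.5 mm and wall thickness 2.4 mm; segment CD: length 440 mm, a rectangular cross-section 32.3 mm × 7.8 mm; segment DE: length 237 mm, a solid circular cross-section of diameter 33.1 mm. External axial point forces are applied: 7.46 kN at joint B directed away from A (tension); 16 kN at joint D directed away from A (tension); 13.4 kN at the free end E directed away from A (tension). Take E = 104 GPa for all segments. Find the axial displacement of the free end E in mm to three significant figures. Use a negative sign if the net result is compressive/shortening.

1.19 mm

Internal axial forces (sectioning from the free end, tension +): N_DE = 13.4 kN, N_CD = 29.4 kN, N_BC = 29.4 kN, N_AB = 36.86 kN.
A_AB = 750.4 mm².
A_BC = 226.9 mm².
A_CD = 251.9 mm².
A_DE = 860.5 mm².
δ_AB = 36860·750/(750.4·104000) = 0.3542 mm
δ_BC = 29400·247/(226.9·104000) = 0.3077 mm
δ_CD = 29400·440/(251.9·104000) = 0.4937 mm
δ_DE = 13400·237/(860.5·104000) = 0.03549 mm
δ = Σδ_i = 1.191 mm.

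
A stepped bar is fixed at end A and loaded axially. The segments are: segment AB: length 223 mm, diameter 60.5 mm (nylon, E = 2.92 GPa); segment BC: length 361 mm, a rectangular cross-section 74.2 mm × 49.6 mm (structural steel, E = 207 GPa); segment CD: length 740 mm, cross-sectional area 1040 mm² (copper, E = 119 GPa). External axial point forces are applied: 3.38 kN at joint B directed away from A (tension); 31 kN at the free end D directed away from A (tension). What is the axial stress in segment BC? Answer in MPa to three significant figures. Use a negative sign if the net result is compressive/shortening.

Internal axial forces (sectioning from the free end, tension +): N_CD = 31 kN, N_BC = 31 kN, N_AB = 34.38 kN.
A_BC = 3680 mm².
σ_BC = N_BC/A_BC = 31000/3680 = 8.423 MPa.

8.42 MPa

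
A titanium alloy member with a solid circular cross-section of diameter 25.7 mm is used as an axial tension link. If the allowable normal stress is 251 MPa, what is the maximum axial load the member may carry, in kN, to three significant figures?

A = 518.7 mm².
P_max = σ_allow · A = 251 · 518.7 = 130200 N = 130.2 kN.

130 kN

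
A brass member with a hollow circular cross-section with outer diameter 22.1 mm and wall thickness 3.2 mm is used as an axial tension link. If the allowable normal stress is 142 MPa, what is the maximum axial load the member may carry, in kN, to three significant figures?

A = 190 mm².
P_max = σ_allow · A = 142 · 190 = 26980 N = 26.98 kN.

27.0 kN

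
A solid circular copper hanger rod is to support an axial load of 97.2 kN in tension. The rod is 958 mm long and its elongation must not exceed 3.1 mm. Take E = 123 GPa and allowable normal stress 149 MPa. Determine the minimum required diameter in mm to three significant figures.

Required area A ≥ P/σ_allow = 97200/149 = 652.3 mm².
For a solid circular section, d ≥ √(4A/π) = 28.82 mm.
Elongation limit: A ≥ PL/(Eδ_allow) = 97200·958/(123000·3.1) = 244.2 mm² ⇒ d ≥ 17.63 mm.
The stress limit governs.

28.8 mm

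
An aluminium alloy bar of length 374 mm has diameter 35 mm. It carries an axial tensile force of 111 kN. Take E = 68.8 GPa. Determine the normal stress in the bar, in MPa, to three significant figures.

115 MPa

A = 962.1 mm².
σ = N/A = 111000/962.1 = 115.4 MPa.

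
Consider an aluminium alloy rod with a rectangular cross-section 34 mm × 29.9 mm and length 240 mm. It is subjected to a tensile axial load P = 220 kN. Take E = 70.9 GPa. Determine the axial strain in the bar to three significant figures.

A = 1017 mm².
σ = N/A = 216.4 MPa; ε = σ/E = 216.4/70900 = 3.052e-03.

0.00305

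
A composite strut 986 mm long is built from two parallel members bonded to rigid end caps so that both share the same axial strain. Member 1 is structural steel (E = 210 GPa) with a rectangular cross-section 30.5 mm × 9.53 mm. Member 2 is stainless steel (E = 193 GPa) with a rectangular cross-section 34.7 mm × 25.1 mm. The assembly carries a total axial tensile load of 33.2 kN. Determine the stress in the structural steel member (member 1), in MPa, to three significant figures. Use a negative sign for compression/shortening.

A_1 = 290.7 mm².
A_2 = 871 mm².
Equal strain + equilibrium ⇒ each member carries load in proportion to AE: A₁E₁ = 61040000 N, A₂E₂ = 168100000 N, ΣAE = 229100000 N.
σ₁ = P·E₁/ΣAE = 33200·210000/229100000 = 30.43 MPa.

30.4 MPa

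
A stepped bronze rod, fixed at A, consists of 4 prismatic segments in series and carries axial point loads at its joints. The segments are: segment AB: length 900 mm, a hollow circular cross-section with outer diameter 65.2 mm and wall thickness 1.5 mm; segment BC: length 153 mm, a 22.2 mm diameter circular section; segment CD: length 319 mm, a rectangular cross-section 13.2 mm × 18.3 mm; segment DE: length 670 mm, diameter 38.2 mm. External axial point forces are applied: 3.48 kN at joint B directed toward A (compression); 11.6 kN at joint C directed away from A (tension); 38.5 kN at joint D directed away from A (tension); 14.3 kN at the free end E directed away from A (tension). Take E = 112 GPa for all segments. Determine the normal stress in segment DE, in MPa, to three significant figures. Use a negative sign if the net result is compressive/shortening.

12.5 MPa

Internal axial forces (sectioning from the free end, tension +): N_DE = 14.3 kN, N_CD = 52.8 kN, N_BC = 64.4 kN, N_AB = 60.92 kN.
A_DE = 1146 mm².
σ_DE = N_DE/A_DE = 14300/1146 = 12.48 MPa.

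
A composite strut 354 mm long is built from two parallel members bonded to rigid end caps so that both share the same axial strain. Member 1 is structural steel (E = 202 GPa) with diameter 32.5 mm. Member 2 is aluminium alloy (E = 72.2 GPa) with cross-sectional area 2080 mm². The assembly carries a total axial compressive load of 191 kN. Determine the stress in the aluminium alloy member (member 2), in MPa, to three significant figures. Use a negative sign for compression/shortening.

-43.4 MPa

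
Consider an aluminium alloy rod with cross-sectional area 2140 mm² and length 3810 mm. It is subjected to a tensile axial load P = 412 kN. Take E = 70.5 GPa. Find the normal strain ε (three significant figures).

0.00273

σ = N/A = 192.5 MPa; ε = σ/E = 192.5/70500 = 2.731e-03.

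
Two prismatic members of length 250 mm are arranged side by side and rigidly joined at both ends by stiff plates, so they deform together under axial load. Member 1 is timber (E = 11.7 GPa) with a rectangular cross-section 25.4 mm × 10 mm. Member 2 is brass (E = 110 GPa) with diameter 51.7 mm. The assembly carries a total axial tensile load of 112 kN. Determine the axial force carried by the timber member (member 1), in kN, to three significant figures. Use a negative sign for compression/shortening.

A_1 = 254 mm².
A_2 = 2099 mm².
Equal strain + equilibrium ⇒ each member carries load in proportion to AE: A₁E₁ = 2972000 N, A₂E₂ = 230900000 N, ΣAE = 233900000 N.
F₁ = P·A₁E₁/ΣAE = 112000·2972000/233900000 = 1423 N.

1.42 kN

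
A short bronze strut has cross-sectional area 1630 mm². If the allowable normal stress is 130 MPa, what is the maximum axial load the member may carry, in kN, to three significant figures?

212 kN

P_max = σ_allow · A = 130 · 1630 = 211900 N = 211.9 kN.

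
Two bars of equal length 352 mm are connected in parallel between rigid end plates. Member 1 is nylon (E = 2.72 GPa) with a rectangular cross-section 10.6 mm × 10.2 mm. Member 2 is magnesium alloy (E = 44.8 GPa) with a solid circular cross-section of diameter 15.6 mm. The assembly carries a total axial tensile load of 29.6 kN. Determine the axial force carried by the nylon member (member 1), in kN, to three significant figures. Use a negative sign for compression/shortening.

0.983 kN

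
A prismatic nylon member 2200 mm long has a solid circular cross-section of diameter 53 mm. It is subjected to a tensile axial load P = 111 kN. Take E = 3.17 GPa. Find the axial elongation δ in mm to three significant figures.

34.9 mm

A = 2206 mm².
δ_mech = NL/(AE) = 111000·2200/(2206·3170) = 34.92 mm.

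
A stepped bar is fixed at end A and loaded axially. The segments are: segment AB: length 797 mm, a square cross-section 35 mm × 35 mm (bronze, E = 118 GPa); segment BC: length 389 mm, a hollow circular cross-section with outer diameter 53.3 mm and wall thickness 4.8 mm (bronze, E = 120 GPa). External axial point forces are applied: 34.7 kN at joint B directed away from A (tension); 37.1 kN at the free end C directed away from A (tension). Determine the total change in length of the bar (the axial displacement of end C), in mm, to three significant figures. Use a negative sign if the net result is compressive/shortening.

Internal axial forces (sectioning from the free end, tension +): N_BC = 37.1 kN, N_AB = 71.8 kN.
A_AB = 1225 mm².
A_BC = 731.4 mm².
δ_AB = 71800·797/(1225·118000) = 0.3959 mm
δ_BC = 37100·389/(731.4·120000) = 0.1644 mm
δ = Σδ_i = 0.5603 mm.

0.560 mm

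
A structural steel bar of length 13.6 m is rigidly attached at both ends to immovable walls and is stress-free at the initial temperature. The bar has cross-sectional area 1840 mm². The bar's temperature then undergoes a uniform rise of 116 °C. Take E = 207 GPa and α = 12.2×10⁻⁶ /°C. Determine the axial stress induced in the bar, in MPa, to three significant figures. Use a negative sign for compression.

-293 MPa

Free thermal expansion αLΔT = 12.2e-6 · 13600 · 116 = 19.25 mm.
The walls impose strain ε = −(19.25)/13600 = -1.4152e-03; σ = Eε = 207000 · -1.4152e-03 = -292.9 MPa.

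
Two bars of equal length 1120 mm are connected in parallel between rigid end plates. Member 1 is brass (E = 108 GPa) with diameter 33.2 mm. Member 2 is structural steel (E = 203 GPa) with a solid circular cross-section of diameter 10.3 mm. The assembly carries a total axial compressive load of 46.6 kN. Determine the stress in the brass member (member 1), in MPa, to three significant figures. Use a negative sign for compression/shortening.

A_1 = 865.7 mm².
A_2 = 83.32 mm².
Equal strain + equilibrium ⇒ each member carries load in proportion to AE: A₁E₁ = 93500000 N, A₂E₂ = 16910000 N, ΣAE = 110400000 N.
σ₁ = P·E₁/ΣAE = -46600·108000/110400000 = -45.58 MPa.

-45.6 MPa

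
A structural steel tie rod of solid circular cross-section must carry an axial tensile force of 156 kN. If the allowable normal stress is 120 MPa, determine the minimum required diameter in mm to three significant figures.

40.7 mm

Required area A ≥ P/σ_allow = 156000/120 = 1300 mm².
For a solid circular section, d ≥ √(4A/π) = 40.68 mm.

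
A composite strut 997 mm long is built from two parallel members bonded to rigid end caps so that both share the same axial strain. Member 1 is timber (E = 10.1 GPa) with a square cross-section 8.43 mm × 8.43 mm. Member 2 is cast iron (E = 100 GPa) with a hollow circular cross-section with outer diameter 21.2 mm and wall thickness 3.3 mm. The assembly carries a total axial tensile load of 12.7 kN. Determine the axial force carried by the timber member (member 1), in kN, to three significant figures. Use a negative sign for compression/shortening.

0.473 kN

A_1 = 71.06 mm².
A_2 = 185.6 mm².
Equal strain + equilibrium ⇒ each member carries load in proportion to AE: A₁E₁ = 717800 N, A₂E₂ = 18560000 N, ΣAE = 19280000 N.
F₁ = P·A₁E₁/ΣAE = 12700·717800/19280000 = 472.9 N.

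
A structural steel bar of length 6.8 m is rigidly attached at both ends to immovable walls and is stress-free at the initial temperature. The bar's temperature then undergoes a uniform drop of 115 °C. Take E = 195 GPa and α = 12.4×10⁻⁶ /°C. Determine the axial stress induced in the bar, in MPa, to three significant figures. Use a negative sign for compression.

278 MPa

Free thermal expansion αLΔT = 12.4e-6 · 6800 · -115 = -9.697 mm.
The walls impose strain ε = −(-9.697)/6800 = 1.4260e-03; σ = Eε = 195000 · 1.4260e-03 = 278.1 MPa.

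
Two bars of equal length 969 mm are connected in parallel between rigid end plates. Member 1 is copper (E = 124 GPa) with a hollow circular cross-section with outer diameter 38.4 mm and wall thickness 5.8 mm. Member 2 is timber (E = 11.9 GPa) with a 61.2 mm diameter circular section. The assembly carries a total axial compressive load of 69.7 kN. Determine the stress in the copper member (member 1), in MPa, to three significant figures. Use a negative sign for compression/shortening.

-79.5 MPa

A_1 = 594 mm².
A_2 = 2942 mm².
Equal strain + equilibrium ⇒ each member carries load in proportion to AE: A₁E₁ = 73660000 N, A₂E₂ = 35010000 N, ΣAE = 108700000 N.
σ₁ = P·E₁/ΣAE = -69700·124000/108700000 = -79.54 MPa.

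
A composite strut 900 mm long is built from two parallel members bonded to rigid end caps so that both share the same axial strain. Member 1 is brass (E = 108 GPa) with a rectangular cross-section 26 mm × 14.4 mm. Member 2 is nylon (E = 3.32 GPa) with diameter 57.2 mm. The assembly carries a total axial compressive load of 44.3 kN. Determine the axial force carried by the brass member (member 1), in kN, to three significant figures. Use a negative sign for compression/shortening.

A_1 = 374.4 mm².
A_2 = 2570 mm².
Equal strain + equilibrium ⇒ each member carries load in proportion to AE: A₁E₁ = 40440000 N, A₂E₂ = 8531000 N, ΣAE = 48970000 N.
F₁ = P·A₁E₁/ΣAE = -44300·40440000/48970000 = -36580 N.

-36.6 kN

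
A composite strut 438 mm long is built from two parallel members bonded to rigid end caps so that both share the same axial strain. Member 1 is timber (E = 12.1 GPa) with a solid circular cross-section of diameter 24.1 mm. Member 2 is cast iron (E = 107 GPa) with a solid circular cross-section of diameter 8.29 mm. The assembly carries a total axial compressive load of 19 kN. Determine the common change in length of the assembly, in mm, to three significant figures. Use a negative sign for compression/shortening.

-0.737 mm

A_1 = 456.2 mm².
A_2 = 53.98 mm².
Equal strain + equilibrium ⇒ each member carries load in proportion to AE: A₁E₁ = 5520000 N, A₂E₂ = 5775000 N, ΣAE = 11300000 N.
δ = PL/ΣAE = -19000·438/11300000 = -0.7368 mm.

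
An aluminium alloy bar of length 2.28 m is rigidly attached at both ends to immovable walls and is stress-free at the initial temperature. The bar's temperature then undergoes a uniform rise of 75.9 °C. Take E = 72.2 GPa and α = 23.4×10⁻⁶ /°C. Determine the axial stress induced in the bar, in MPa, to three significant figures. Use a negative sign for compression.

Free thermal expansion αLΔT = 23.4e-6 · 2280 · 75.9 = 4.049 mm.
The walls impose strain ε = −(4.049)/2280 = -1.7761e-03; σ = Eε = 72200 · -1.7761e-03 = -128.2 MPa.

-128 MPa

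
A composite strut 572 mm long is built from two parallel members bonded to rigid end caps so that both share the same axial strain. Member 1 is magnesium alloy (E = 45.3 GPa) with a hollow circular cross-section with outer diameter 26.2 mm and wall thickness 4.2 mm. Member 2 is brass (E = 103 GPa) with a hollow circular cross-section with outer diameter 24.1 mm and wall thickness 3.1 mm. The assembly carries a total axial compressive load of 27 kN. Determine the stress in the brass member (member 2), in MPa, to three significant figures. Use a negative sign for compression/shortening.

A_1 = 290.3 mm².
A_2 = 204.5 mm².
Equal strain + equilibrium ⇒ each member carries load in proportion to AE: A₁E₁ = 13150000 N, A₂E₂ = 21070000 N, ΣAE = 34220000 N.
σ₂ = P·E₂/ΣAE = -27000·103000/34220000 = -81.28 MPa.

-81.3 MPa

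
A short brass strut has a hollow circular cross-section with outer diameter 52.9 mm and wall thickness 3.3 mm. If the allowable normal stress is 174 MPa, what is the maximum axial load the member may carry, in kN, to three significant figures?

A = 514.2 mm².
P_max = σ_allow · A = 174 · 514.2 = 89470 N = 89.47 kN.

89.5 kN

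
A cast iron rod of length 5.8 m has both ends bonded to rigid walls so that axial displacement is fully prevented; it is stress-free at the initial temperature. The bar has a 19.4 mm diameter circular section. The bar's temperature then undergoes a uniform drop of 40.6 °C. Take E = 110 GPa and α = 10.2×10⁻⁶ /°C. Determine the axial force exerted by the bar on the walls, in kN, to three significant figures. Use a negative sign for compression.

Free thermal expansion αLΔT = 10.2e-6 · 5800 · -40.6 = -2.402 mm.
The walls impose strain ε = −(-2.402)/5800 = 4.1412e-04; σ = Eε = 110000 · 4.1412e-04 = 45.55 MPa.
Wall reaction R = σ·A = 45.55·295.6 = 13470 N = 13.47 kN.

13.5 kN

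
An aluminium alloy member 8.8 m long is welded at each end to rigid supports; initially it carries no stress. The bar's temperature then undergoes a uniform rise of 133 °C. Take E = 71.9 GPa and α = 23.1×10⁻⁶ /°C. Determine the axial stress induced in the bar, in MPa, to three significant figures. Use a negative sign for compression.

Free thermal expansion αLΔT = 23.1e-6 · 8800 · 133 = 27.04 mm.
The walls impose strain ε = −(27.04)/8800 = -3.0723e-03; σ = Eε = 71900 · -3.0723e-03 = -220.9 MPa.

-221 MPa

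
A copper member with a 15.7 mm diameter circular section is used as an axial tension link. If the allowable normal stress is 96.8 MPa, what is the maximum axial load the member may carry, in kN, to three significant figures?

A = 193.6 mm².
P_max = σ_allow · A = 96.8 · 193.6 = 18740 N = 18.74 kN.

18.7 kN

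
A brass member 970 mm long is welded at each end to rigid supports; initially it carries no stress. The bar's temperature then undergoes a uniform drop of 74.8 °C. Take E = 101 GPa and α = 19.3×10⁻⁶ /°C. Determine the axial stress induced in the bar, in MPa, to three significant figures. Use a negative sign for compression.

Free thermal expansion αLΔT = 19.3e-6 · 970 · -74.8 = -1.4 mm.
The walls impose strain ε = −(-1.4)/970 = 1.4436e-03; σ = Eε = 101000 · 1.4436e-03 = 145.8 MPa.

146 MPa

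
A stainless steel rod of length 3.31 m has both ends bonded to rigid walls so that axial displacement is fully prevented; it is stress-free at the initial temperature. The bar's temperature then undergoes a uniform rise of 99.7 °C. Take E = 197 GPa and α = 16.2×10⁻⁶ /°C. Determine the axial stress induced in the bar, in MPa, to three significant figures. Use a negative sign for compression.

-318 MPa

Free thermal expansion αLΔT = 16.2e-6 · 3310 · 99.7 = 5.346 mm.
The walls impose strain ε = −(5.346)/3310 = -1.6151e-03; σ = Eε = 197000 · -1.6151e-03 = -318.2 MPa.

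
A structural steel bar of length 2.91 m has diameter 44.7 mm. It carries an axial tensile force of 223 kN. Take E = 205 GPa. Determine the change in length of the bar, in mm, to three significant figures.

A = 1569 mm².
δ_mech = NL/(AE) = 223000·2910/(1569·205000) = 2.017 mm.

2.02 mm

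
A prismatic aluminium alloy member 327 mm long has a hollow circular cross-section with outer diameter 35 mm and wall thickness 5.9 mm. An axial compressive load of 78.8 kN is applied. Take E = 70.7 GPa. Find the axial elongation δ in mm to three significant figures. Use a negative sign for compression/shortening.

A = 539.4 mm².
δ_mech = NL/(AE) = -78800·327/(539.4·70700) = -0.6757 mm.

-0.676 mm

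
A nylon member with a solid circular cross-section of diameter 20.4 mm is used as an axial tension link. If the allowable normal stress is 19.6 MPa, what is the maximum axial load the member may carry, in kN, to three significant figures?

6.41 kN

A = 326.9 mm².
P_max = σ_allow · A = 19.6 · 326.9 = 6406 N = 6.406 kN.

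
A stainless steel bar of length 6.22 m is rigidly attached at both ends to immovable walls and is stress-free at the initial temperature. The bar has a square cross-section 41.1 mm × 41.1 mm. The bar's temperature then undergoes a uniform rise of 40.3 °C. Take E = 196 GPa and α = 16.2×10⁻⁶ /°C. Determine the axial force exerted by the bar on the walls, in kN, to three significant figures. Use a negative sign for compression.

-216 kN

Free thermal expansion αLΔT = 16.2e-6 · 6220 · 40.3 = 4.061 mm.
The walls impose strain ε = −(4.061)/6220 = -6.5286e-04; σ = Eε = 196000 · -6.5286e-04 = -128 MPa.
Wall reaction R = σ·A = -128·1689 = -216200 N = -216.2 kN.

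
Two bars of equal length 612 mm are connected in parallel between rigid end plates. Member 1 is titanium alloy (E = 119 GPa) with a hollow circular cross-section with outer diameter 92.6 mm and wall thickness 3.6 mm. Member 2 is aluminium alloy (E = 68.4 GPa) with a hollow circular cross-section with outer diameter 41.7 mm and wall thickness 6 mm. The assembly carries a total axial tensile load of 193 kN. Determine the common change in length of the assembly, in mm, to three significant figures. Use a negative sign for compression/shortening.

A_1 = 1007 mm².
A_2 = 672.9 mm².
Equal strain + equilibrium ⇒ each member carries load in proportion to AE: A₁E₁ = 119800000 N, A₂E₂ = 46030000 N, ΣAE = 165800000 N.
δ = PL/ΣAE = 193000·612/165800000 = 0.7124 mm.

0.712 mm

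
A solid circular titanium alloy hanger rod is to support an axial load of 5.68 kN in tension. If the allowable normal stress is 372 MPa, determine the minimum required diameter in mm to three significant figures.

4.41 mm

Required area A ≥ P/σ_allow = 5680/372 = 15.27 mm².
For a solid circular section, d ≥ √(4A/π) = 4.409 mm.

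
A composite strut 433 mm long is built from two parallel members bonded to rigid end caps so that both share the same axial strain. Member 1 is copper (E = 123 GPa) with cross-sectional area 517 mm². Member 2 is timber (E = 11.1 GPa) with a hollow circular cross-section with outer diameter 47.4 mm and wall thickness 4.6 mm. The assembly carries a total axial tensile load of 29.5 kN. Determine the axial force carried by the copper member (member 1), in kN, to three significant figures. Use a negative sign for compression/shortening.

26.6 kN

A_2 = 618.5 mm².
Equal strain + equilibrium ⇒ each member carries load in proportion to AE: A₁E₁ = 63590000 N, A₂E₂ = 6866000 N, ΣAE = 70460000 N.
F₁ = P·A₁E₁/ΣAE = 29500·63590000/70460000 = 26630 N.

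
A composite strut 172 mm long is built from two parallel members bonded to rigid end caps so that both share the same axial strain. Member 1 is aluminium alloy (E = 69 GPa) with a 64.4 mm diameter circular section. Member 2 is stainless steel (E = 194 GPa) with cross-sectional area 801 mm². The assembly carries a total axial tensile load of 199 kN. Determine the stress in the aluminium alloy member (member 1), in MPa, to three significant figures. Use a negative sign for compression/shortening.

A_1 = 3257 mm².
Equal strain + equilibrium ⇒ each member carries load in proportion to AE: A₁E₁ = 224800000 N, A₂E₂ = 155400000 N, ΣAE = 380100000 N.
σ₁ = P·E₁/ΣAE = 199000·69000/380100000 = 36.12 MPa.

36.1 MPa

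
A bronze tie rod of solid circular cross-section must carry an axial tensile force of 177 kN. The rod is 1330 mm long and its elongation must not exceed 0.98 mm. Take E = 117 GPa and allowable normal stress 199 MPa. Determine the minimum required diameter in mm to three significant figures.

Required area A ≥ P/σ_allow = 177000/199 = 889.4 mm².
For a solid circular section, d ≥ √(4A/π) = 33.65 mm.
Elongation limit: A ≥ PL/(Eδ_allow) = 177000·1330/(117000·0.98) = 2053 mm² ⇒ d ≥ 51.13 mm.
The elongation limit governs.

51.1 mm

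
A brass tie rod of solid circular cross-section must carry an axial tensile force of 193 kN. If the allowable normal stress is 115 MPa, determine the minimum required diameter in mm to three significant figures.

46.2 mm

Required area A ≥ P/σ_allow = 193000/115 = 1678 mm².
For a solid circular section, d ≥ √(4A/π) = 46.23 mm.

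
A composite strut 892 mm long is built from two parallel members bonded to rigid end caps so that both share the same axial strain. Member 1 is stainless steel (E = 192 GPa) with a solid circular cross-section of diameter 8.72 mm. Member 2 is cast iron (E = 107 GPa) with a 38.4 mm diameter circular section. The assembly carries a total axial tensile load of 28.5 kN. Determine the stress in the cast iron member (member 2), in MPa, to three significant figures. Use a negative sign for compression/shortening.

22.5 MPa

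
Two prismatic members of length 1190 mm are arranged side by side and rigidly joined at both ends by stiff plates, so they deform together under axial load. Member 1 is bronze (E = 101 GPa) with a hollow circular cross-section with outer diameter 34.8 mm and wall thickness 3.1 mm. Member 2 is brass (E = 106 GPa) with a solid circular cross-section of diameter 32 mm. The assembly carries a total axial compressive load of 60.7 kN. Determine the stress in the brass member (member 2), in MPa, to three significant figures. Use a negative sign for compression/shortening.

-55.3 MPa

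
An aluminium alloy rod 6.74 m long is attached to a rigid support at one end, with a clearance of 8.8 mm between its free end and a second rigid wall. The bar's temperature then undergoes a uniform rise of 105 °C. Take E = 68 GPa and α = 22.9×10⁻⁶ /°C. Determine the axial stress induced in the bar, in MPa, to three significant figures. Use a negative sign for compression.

Free thermal expansion αLΔT = 22.9e-6 · 6740 · 105 = 16.21 mm.
The walls engage after the gap closes; constrained expansion = 16.21 − 8.8 = 7.406 mm.
The walls impose strain ε = −(7.406)/6740 = -1.0989e-03; σ = Eε = 68000 · -1.0989e-03 = -74.72 MPa.

-74.7 MPa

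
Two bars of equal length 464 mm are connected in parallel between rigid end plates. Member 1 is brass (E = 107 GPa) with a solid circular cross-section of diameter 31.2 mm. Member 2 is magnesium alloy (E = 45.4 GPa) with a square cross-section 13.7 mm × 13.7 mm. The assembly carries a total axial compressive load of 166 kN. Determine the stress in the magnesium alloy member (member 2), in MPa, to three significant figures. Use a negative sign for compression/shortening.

A_1 = 764.5 mm².
A_2 = 187.7 mm².
Equal strain + equilibrium ⇒ each member carries load in proportion to AE: A₁E₁ = 81810000 N, A₂E₂ = 8521000 N, ΣAE = 90330000 N.
σ₂ = P·E₂/ΣAE = -166000·45400/90330000 = -83.43 MPa.

-83.4 MPa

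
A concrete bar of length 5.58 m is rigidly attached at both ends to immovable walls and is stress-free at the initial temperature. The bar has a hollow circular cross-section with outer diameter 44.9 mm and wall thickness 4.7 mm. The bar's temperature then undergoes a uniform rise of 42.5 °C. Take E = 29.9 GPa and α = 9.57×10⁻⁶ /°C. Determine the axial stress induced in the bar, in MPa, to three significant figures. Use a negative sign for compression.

-12.2 MPa

Free thermal expansion αLΔT = 9.57e-6 · 5580 · 42.5 = 2.27 mm.
The walls impose strain ε = −(2.27)/5580 = -4.0672e-04; σ = Eε = 29900 · -4.0672e-04 = -12.16 MPa.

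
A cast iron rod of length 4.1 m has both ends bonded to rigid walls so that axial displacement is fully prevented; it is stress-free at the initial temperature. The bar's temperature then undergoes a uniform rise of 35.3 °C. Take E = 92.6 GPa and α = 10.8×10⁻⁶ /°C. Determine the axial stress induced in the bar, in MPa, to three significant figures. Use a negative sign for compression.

Free thermal expansion αLΔT = 10.8e-6 · 4100 · 35.3 = 1.563 mm.
The walls impose strain ε = −(1.563)/4100 = -3.8124e-04; σ = Eε = 92600 · -3.8124e-04 = -35.3 MPa.

-35.3 MPa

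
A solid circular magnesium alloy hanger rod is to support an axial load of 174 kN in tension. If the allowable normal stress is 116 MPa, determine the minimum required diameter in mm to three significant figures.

Required area A ≥ P/σ_allow = 174000/116 = 1500 mm².
For a solid circular section, d ≥ √(4A/π) = 43.7 mm.

43.7 mm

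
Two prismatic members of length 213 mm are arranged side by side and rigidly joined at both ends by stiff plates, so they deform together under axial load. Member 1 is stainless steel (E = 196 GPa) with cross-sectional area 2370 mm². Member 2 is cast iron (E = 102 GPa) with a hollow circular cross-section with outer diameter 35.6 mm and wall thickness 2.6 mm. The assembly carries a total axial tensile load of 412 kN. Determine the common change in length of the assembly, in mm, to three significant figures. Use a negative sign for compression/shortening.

0.178 mm

A_2 = 269.5 mm².
Equal strain + equilibrium ⇒ each member carries load in proportion to AE: A₁E₁ = 464500000 N, A₂E₂ = 27490000 N, ΣAE = 492000000 N.
δ = PL/ΣAE = 412000·213/492000000 = 0.1784 mm.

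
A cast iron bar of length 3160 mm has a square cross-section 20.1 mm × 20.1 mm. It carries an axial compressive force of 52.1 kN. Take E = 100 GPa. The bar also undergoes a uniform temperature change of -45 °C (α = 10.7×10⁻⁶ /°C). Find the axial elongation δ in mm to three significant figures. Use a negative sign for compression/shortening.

-5.60 mm

A = 404 mm².
δ_mech = NL/(AE) = -52100·3160/(404·100000) = -4.075 mm.
δ_thermal = αLΔT = 10.7e-6·3160·-45 = -1.522 mm.
δ = δ_mech + δ_thermal = -5.597 mm.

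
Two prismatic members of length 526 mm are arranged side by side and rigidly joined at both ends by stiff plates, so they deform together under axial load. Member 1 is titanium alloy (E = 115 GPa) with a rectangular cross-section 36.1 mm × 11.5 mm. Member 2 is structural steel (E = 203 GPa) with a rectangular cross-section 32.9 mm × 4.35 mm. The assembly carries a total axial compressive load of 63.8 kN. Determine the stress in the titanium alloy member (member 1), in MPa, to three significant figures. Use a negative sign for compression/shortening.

-95.5 MPa

A_1 = 415.2 mm².
A_2 = 143.1 mm².
Equal strain + equilibrium ⇒ each member carries load in proportion to AE: A₁E₁ = 47740000 N, A₂E₂ = 29050000 N, ΣAE = 76790000 N.
σ₁ = P·E₁/ΣAE = -63800·115000/76790000 = -95.54 MPa.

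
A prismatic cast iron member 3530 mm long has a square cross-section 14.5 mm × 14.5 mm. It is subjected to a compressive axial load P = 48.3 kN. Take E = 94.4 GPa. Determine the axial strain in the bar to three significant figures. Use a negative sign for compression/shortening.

-0.00243

A = 210.2 mm².
σ = N/A = -229.7 MPa; ε = σ/E = -229.7/94400 = -2.434e-03.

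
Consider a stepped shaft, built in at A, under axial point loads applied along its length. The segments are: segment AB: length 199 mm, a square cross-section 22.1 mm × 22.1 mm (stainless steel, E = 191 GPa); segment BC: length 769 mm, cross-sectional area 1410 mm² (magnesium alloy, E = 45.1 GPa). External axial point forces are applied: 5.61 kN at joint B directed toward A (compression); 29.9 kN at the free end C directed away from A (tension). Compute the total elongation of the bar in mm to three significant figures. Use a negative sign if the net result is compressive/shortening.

Internal axial forces (sectioning from the free end, tension +): N_BC = 29.9 kN, N_AB = 24.29 kN.
A_AB = 488.4 mm².
δ_AB = 24290·199/(488.4·191000) = 0.05182 mm
δ_BC = 29900·769/(1410·45100) = 0.3616 mm
δ = Σδ_i = 0.4134 mm.

0.413 mm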